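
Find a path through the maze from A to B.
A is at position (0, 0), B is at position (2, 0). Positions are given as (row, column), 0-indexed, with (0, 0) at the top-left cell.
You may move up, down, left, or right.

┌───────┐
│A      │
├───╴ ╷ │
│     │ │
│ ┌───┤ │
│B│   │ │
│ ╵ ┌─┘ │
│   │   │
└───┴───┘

Finding the shortest path from (0, 0) to (2, 0):
Path length: 6 steps
Directions: right → right → down → left → left → down

Solution:

┌───────┐
│A → ↓  │
├───╴ ╷ │
│↓ ← ↲│ │
│ ┌───┤ │
│B│   │ │
│ ╵ ┌─┘ │
│   │   │
└───┴───┘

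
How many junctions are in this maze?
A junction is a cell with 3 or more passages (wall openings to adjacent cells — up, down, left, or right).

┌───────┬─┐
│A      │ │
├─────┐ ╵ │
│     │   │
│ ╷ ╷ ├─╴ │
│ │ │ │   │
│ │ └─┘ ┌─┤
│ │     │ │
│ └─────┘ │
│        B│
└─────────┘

Checking each cell for number of passages:

Junctions found (3+ passages):
  (1, 1): 3 passages
  (1, 4): 3 passages
Total junctions: 2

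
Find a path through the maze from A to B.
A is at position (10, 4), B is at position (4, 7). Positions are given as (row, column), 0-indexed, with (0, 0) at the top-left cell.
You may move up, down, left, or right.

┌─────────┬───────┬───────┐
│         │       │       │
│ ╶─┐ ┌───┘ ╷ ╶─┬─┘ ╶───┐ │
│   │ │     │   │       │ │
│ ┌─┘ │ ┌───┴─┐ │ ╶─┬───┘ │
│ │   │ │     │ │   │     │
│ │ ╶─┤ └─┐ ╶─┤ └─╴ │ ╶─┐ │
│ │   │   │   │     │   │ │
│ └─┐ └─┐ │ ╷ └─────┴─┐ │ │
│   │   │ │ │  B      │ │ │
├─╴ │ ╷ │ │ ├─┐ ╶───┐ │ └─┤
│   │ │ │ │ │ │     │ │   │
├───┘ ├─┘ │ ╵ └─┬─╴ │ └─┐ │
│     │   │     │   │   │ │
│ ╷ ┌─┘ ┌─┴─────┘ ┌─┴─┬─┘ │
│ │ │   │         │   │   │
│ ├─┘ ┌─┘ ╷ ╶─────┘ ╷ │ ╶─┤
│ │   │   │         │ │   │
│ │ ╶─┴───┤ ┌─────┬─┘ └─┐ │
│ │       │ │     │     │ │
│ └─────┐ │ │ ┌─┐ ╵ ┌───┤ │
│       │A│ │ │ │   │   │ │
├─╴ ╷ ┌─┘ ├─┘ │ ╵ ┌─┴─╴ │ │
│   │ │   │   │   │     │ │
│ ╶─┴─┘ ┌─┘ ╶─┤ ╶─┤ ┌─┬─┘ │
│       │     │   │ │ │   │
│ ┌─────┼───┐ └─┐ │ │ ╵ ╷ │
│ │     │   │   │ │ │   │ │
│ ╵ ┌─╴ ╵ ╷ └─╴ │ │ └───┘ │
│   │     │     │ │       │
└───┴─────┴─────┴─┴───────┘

Finding the shortest path from (10, 4) to (4, 7):
Path length: 51 steps
Directions: down → left → down → left → left → left → down → down → right → up → right → right → down → right → up → right → down → right → right → up → left → up → left → up → right → up → up → right → right → down → right → up → right → up → up → left → down → left → left → left → left → up → right → right → right → up → right → up → left → left → up

Solution:

┌─────────┬───────┬───────┐
│         │       │       │
│ ╶─┐ ┌───┘ ╷ ╶─┬─┘ ╶───┐ │
│   │ │     │   │       │ │
│ ┌─┘ │ ┌───┴─┐ │ ╶─┬───┘ │
│ │   │ │     │ │   │     │
│ │ ╶─┤ └─┐ ╶─┤ └─╴ │ ╶─┐ │
│ │   │   │   │     │   │ │
│ └─┐ └─┐ │ ╷ └─────┴─┐ │ │
│   │   │ │ │  B      │ │ │
├─╴ │ ╷ │ │ ├─┐ ╶───┐ │ └─┤
│   │ │ │ │ │ │↑ ← ↰│ │   │
├───┘ ├─┘ │ ╵ └─┬─╴ │ └─┐ │
│     │   │     │↱ ↑│   │ │
│ ╷ ┌─┘ ┌─┴─────┘ ┌─┴─┬─┘ │
│ │ │   │  ↱ → → ↑│↓ ↰│   │
│ ├─┘ ┌─┘ ╷ ╶─────┘ ╷ │ ╶─┤
│ │   │   │↑ ← ← ← ↲│↑│   │
│ │ ╶─┴───┤ ┌─────┬─┘ └─┐ │
│ │       │ │↱ → ↓│↱ ↑  │ │
│ └─────┐ │ │ ┌─┐ ╵ ┌───┤ │
│       │A│ │↑│ │↳ ↑│   │ │
├─╴ ╷ ┌─┘ ├─┘ │ ╵ ┌─┴─╴ │ │
│   │ │↓ ↲│↱ ↑│   │     │ │
│ ╶─┴─┘ ┌─┘ ╶─┤ ╶─┤ ┌─┬─┘ │
│↓ ← ← ↲│  ↑ ↰│   │ │ │   │
│ ┌─────┼───┐ └─┐ │ │ ╵ ╷ │
│↓│↱ → ↓│↱ ↓│↑ ↰│ │ │   │ │
│ ╵ ┌─╴ ╵ ╷ └─╴ │ │ └───┘ │
│↳ ↑│  ↳ ↑│↳ → ↑│ │       │
└───┴─────┴─────┴─┴───────┘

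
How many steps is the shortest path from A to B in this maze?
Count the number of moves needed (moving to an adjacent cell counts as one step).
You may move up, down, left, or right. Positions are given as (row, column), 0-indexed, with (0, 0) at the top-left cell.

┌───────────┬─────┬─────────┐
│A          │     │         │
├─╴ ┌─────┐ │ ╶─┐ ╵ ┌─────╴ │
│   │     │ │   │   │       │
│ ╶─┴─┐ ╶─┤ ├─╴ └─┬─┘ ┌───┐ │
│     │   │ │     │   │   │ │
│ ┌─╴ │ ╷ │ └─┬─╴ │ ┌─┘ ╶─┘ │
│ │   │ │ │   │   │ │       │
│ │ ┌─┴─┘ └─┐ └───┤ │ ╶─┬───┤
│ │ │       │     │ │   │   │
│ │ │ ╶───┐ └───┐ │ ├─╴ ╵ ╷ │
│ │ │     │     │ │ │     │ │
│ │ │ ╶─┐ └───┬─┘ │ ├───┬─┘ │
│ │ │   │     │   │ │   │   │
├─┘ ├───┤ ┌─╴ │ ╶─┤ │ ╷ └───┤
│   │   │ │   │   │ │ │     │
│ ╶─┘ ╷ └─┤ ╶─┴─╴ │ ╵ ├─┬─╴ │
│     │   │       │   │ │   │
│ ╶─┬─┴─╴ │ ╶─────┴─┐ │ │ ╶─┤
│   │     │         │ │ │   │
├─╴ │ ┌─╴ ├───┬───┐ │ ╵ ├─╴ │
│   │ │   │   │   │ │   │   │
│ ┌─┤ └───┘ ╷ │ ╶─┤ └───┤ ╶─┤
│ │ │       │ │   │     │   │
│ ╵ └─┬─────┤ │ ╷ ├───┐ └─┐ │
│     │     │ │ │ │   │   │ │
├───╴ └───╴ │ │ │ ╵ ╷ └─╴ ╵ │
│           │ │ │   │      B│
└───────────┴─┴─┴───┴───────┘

Using BFS to find shortest path:
Start: (0, 0), End: (13, 13)
Path found:
(0,0) → (0,1) → (0,2) → (0,3) → (0,4) → (0,5) → (1,5) → (2,5) → (3,5) → (3,6) → (4,6) → (4,7) → (4,8) → (5,8) → (6,8) → (6,7) → (7,7) → (7,8) → (8,8) → (8,7) → (8,6) → (8,5) → (9,5) → (9,6) → (9,7) → (9,8) → (9,9) → (10,9) → (11,9) → (11,10) → (11,11) → (12,11) → (12,12) → (13,12) → (13,13)
Number of steps: 34

Solution:

┌───────────┬─────┬─────────┐
│A → → → → ↓│     │         │
├─╴ ┌─────┐ │ ╶─┐ ╵ ┌─────╴ │
│   │     │↓│   │   │       │
│ ╶─┴─┐ ╶─┤ ├─╴ └─┬─┘ ┌───┐ │
│     │   │↓│     │   │   │ │
│ ┌─╴ │ ╷ │ └─┬─╴ │ ┌─┘ ╶─┘ │
│ │   │ │ │↳ ↓│   │ │       │
│ │ ┌─┴─┘ └─┐ └───┤ │ ╶─┬───┤
│ │ │       │↳ → ↓│ │   │   │
│ │ │ ╶───┐ └───┐ │ ├─╴ ╵ ╷ │
│ │ │     │     │↓│ │     │ │
│ │ │ ╶─┐ └───┬─┘ │ ├───┬─┘ │
│ │ │   │     │↓ ↲│ │   │   │
├─┘ ├───┤ ┌─╴ │ ╶─┤ │ ╷ └───┤
│   │   │ │   │↳ ↓│ │ │     │
│ ╶─┘ ╷ └─┤ ╶─┴─╴ │ ╵ ├─┬─╴ │
│     │   │↓ ← ← ↲│   │ │   │
│ ╶─┬─┴─╴ │ ╶─────┴─┐ │ │ ╶─┤
│   │     │↳ → → → ↓│ │ │   │
├─╴ │ ┌─╴ ├───┬───┐ │ ╵ ├─╴ │
│   │ │   │   │   │↓│   │   │
│ ┌─┤ └───┘ ╷ │ ╶─┤ └───┤ ╶─┤
│ │ │       │ │   │↳ → ↓│   │
│ ╵ └─┬─────┤ │ ╷ ├───┐ └─┐ │
│     │     │ │ │ │   │↳ ↓│ │
├───╴ └───╴ │ │ │ ╵ ╷ └─╴ ╵ │
│           │ │ │   │    ↳ B│
└───────────┴─┴─┴───┴───────┘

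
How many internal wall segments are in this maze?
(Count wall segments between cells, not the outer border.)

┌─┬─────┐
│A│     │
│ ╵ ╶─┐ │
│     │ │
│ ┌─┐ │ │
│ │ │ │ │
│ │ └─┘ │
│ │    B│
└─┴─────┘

Counting internal wall segments:
Total internal walls: 9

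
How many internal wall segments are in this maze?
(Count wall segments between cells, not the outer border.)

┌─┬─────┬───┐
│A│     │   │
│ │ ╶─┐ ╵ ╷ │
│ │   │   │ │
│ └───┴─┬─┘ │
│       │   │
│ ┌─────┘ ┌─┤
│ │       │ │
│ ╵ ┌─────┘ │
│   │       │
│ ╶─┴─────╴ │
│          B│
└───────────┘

Counting internal wall segments:
Total internal walls: 25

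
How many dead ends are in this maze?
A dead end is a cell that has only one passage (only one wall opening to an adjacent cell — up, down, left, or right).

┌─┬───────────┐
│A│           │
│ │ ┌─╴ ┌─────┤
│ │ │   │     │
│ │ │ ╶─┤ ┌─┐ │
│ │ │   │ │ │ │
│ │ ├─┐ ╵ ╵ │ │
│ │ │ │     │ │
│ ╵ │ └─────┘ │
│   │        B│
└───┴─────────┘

Checking each cell for number of passages:

Dead ends found at positions:
  (0, 0)
  (0, 6)
  (2, 5)
  (3, 2)
Total dead ends: 4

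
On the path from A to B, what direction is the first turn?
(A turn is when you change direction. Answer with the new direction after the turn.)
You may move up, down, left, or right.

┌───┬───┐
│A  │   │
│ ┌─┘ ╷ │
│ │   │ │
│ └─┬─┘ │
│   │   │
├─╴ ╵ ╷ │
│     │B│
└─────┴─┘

Directions: down, down, right, down, right, up, right, down
First turn direction: right

Solution:

┌───┬───┐
│A  │   │
│ ┌─┘ ╷ │
│↓│   │ │
│ └─┬─┘ │
│↳ ↓│↱ ↓│
├─╴ ╵ ╷ │
│  ↳ ↑│B│
└─────┴─┘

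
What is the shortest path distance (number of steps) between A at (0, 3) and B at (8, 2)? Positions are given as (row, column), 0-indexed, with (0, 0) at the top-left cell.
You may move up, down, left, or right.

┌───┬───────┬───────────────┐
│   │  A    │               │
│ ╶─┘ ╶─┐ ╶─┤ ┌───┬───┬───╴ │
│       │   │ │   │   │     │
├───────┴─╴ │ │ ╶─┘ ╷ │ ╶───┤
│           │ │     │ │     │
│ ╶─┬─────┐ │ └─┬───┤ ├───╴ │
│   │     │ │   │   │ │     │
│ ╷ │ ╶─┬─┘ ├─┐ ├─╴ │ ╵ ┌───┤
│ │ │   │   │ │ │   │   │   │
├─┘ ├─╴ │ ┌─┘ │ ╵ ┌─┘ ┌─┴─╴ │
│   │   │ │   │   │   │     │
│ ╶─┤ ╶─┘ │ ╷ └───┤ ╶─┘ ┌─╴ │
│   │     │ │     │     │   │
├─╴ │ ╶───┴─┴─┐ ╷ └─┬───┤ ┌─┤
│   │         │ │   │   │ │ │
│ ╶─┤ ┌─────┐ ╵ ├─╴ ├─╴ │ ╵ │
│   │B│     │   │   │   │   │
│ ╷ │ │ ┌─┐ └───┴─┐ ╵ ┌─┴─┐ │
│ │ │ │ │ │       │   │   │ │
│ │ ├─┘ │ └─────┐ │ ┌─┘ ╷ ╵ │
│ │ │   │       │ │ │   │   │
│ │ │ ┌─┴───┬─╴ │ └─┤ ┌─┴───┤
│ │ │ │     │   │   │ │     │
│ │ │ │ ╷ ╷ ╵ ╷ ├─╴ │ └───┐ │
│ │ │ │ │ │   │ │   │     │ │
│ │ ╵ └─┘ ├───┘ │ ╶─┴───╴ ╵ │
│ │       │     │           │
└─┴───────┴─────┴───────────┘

Finding path from (0, 3) to (8, 2):
Path: (0,3) → (0,4) → (1,4) → (1,5) → (2,5) → (3,5) → (4,5) → (4,4) → (5,4) → (6,4) → (6,3) → (6,2) → (7,2) → (8,2)
Distance: 13 steps

Solution:

┌───┬───────┬───────────────┐
│   │  A ↓  │               │
│ ╶─┘ ╶─┐ ╶─┤ ┌───┬───┬───╴ │
│       │↳ ↓│ │   │   │     │
├───────┴─╴ │ │ ╶─┘ ╷ │ ╶───┤
│          ↓│ │     │ │     │
│ ╶─┬─────┐ │ └─┬───┤ ├───╴ │
│   │     │↓│   │   │ │     │
│ ╷ │ ╶─┬─┘ ├─┐ ├─╴ │ ╵ ┌───┤
│ │ │   │↓ ↲│ │ │   │   │   │
├─┘ ├─╴ │ ┌─┘ │ ╵ ┌─┘ ┌─┴─╴ │
│   │   │↓│   │   │   │     │
│ ╶─┤ ╶─┘ │ ╷ └───┤ ╶─┘ ┌─╴ │
│   │↓ ← ↲│ │     │     │   │
├─╴ │ ╶───┴─┴─┐ ╷ └─┬───┤ ┌─┤
│   │↓        │ │   │   │ │ │
│ ╶─┤ ┌─────┐ ╵ ├─╴ ├─╴ │ ╵ │
│   │B│     │   │   │   │   │
│ ╷ │ │ ┌─┐ └───┴─┐ ╵ ┌─┴─┐ │
│ │ │ │ │ │       │   │   │ │
│ │ ├─┘ │ └─────┐ │ ┌─┘ ╷ ╵ │
│ │ │   │       │ │ │   │   │
│ │ │ ┌─┴───┬─╴ │ └─┤ ┌─┴───┤
│ │ │ │     │   │   │ │     │
│ │ │ │ ╷ ╷ ╵ ╷ ├─╴ │ └───┐ │
│ │ │ │ │ │   │ │   │     │ │
│ │ ╵ └─┘ ├───┘ │ ╶─┴───╴ ╵ │
│ │       │     │           │
└─┴───────┴─────┴───────────┘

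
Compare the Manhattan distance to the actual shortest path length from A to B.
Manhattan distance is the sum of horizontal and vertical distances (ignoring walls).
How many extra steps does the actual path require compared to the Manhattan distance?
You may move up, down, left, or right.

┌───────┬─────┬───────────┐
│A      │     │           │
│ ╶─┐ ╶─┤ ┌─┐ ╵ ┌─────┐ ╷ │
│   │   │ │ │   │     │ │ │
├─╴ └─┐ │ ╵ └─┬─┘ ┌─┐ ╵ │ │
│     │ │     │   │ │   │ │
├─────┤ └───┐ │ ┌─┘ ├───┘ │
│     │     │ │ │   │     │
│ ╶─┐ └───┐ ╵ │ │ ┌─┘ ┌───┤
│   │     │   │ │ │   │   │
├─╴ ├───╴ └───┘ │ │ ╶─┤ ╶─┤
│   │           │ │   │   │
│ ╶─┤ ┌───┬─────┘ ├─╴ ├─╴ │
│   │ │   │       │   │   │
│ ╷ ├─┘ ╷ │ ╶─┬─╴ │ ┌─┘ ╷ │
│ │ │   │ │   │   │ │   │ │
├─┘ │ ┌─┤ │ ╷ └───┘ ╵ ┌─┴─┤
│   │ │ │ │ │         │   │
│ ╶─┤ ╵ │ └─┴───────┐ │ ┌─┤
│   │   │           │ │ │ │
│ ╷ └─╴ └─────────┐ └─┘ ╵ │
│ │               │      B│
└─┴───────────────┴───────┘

Manhattan distance: |10 - 0| + |12 - 0| = 22
Actual path length: 78
Extra steps: 78 - 22 = 56

Solution:

┌───────┬─────┬───────────┐
│A → ↓  │↱ → ↓│↱ → → → ↓  │
│ ╶─┐ ╶─┤ ┌─┐ ╵ ┌─────┐ ╷ │
│   │↳ ↓│↑│ │↳ ↑│↓ ← ↰│↓│ │
├─╴ └─┐ │ ╵ └─┬─┘ ┌─┐ ╵ │ │
│     │↓│↑ ← ↰│↓ ↲│ │↑ ↲│ │
├─────┤ └───┐ │ ┌─┘ ├───┘ │
│↓ ← ↰│↳ → ↓│↑│↓│   │     │
│ ╶─┐ └───┐ ╵ │ │ ┌─┘ ┌───┤
│↳ ↓│↑ ← ↰│↳ ↑│↓│ │   │   │
├─╴ ├───╴ └───┘ │ │ ╶─┤ ╶─┤
│↓ ↲│    ↑ ← ← ↲│ │   │   │
│ ╶─┤ ┌───┬─────┘ ├─╴ ├─╴ │
│↳ ↓│ │↱ ↓│       │   │   │
│ ╷ ├─┘ ╷ │ ╶─┬─╴ │ ┌─┘ ╷ │
│ │↓│↱ ↑│↓│   │   │ │   │ │
├─┘ │ ┌─┤ │ ╷ └───┘ ╵ ┌─┴─┤
│↓ ↲│↑│ │↓│ │         │   │
│ ╶─┤ ╵ │ └─┴───────┐ │ ┌─┤
│↳ ↓│↑ ↰│↳ → → → → ↓│ │ │ │
│ ╷ └─╴ └─────────┐ └─┘ ╵ │
│ │↳ → ↑          │↳ → → B│
└─┴───────────────┴───────┘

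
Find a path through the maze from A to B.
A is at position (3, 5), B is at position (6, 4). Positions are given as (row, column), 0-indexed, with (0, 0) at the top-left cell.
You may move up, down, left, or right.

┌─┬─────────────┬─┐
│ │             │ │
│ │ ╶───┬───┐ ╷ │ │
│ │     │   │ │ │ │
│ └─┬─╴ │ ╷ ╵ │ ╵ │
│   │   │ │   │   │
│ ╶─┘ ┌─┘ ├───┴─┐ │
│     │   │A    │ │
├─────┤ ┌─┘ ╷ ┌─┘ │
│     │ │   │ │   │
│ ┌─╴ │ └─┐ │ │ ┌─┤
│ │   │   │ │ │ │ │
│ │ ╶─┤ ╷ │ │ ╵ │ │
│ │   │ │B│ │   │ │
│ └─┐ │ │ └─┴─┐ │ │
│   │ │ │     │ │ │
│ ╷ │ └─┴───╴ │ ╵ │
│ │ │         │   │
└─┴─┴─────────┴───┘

Finding the shortest path from (3, 5) to (6, 4):
Path length: 26 steps
Directions: right → down → down → down → right → up → up → right → up → up → left → up → up → left → down → down → left → up → left → down → down → left → down → down → right → down

Solution:

┌─┬─────────────┬─┐
│ │          ↓ ↰│ │
│ │ ╶───┬───┐ ╷ │ │
│ │     │↓ ↰│↓│↑│ │
│ └─┬─╴ │ ╷ ╵ │ ╵ │
│   │   │↓│↑ ↲│↑ ↰│
│ ╶─┘ ┌─┘ ├───┴─┐ │
│     │↓ ↲│A ↓  │↑│
├─────┤ ┌─┘ ╷ ┌─┘ │
│     │↓│   │↓│↱ ↑│
│ ┌─╴ │ └─┐ │ │ ┌─┤
│ │   │↳ ↓│ │↓│↑│ │
│ │ ╶─┤ ╷ │ │ ╵ │ │
│ │   │ │B│ │↳ ↑│ │
│ └─┐ │ │ └─┴─┐ │ │
│   │ │ │     │ │ │
│ ╷ │ └─┴───╴ │ ╵ │
│ │ │         │   │
└─┴─┴─────────┴───┘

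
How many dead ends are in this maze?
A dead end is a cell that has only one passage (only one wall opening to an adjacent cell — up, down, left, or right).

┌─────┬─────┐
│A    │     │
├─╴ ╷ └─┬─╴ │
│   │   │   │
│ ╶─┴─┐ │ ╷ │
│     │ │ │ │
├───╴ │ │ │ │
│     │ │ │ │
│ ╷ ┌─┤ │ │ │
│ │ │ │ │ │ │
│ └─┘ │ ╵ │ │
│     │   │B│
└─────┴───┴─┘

Checking each cell for number of passages:

Dead ends found at positions:
  (0, 0)
  (0, 3)
  (4, 1)
  (4, 2)
  (5, 5)
Total dead ends: 5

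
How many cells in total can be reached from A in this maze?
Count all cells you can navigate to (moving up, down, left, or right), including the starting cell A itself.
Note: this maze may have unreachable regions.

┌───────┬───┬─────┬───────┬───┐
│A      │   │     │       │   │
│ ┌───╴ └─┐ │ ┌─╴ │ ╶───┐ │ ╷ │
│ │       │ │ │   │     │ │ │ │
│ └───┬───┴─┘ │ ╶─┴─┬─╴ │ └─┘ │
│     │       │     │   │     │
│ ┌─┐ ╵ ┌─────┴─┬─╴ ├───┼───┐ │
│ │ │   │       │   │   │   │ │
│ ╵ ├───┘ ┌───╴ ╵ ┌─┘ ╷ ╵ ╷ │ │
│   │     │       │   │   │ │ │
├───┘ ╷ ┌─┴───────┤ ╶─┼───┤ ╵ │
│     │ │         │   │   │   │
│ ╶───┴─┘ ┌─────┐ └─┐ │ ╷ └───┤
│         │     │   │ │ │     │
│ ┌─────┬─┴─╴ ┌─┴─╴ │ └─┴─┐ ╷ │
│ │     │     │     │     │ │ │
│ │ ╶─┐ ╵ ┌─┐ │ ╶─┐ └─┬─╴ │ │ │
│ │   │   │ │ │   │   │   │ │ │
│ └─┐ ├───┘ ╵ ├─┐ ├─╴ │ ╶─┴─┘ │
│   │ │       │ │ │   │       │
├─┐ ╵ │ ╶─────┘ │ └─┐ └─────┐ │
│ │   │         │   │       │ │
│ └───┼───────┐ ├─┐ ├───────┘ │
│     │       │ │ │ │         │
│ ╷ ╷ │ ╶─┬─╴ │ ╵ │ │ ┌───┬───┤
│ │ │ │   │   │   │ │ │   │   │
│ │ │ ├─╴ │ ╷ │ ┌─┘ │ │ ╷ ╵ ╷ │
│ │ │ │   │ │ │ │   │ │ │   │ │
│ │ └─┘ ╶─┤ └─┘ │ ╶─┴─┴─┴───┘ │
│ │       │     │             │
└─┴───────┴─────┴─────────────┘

Using BFS/flood-fill to find all reachable cells from A:
Maze size: 15 × 15 = 225 total cells
63 cell(s) are walled off and cannot be reached from A.
Reachable cells: 162

Reachable region (· marks reachable cells):

┌───────┬───┬─────┬───────┬───┐
│A · · ·│   │· · ·│       │   │
│ ┌───╴ └─┐ │ ┌─╴ │ ╶───┐ │ ╷ │
│·│· · · ·│ │·│· ·│     │ │ │ │
│ └───┬───┴─┘ │ ╶─┴─┬─╴ │ └─┘ │
│· · ·│· · · ·│· · ·│   │     │
│ ┌─┐ ╵ ┌─────┴─┬─╴ ├───┼───┐ │
│·│·│· ·│· · · ·│· ·│   │   │ │
│ ╵ ├───┘ ┌───╴ ╵ ┌─┘ ╷ ╵ ╷ │ │
│· ·│· · ·│· · · ·│   │   │ │ │
├───┘ ╷ ┌─┴───────┤ ╶─┼───┤ ╵ │
│· · ·│·│· · · · ·│   │   │   │
│ ╶───┴─┘ ┌─────┐ └─┐ │ ╷ └───┤
│· · · · ·│· · ·│· ·│ │ │     │
│ ┌─────┬─┴─╴ ┌─┴─╴ │ └─┴─┐ ╷ │
│·│· · ·│· · ·│· · ·│     │ │ │
│ │ ╶─┐ ╵ ┌─┐ │ ╶─┐ └─┬─╴ │ │ │
│·│· ·│· ·│·│·│· ·│· ·│   │ │ │
│ └─┐ ├───┘ ╵ ├─┐ ├─╴ │ ╶─┴─┘ │
│· ·│·│· · · ·│·│·│· ·│       │
├─┐ ╵ │ ╶─────┘ │ └─┐ └─────┐ │
│·│· ·│· · · · ·│· ·│· · · ·│ │
│ └───┼───────┐ ├─┐ ├───────┘ │
│· · ·│· · · ·│·│·│·│         │
│ ╷ ╷ │ ╶─┬─╴ │ ╵ │ │ ┌───┬───┤
│·│·│·│· ·│· ·│· ·│·│ │· ·│· ·│
│ │ │ ├─╴ │ ╷ │ ┌─┘ │ │ ╷ ╵ ╷ │
│·│·│·│· ·│·│·│·│· ·│ │·│· ·│·│
│ │ └─┘ ╶─┤ └─┘ │ ╶─┴─┴─┴───┘ │
│·│· · · ·│· · ·│· · · · · · ·│
└─┴───────┴─────┴─────────────┘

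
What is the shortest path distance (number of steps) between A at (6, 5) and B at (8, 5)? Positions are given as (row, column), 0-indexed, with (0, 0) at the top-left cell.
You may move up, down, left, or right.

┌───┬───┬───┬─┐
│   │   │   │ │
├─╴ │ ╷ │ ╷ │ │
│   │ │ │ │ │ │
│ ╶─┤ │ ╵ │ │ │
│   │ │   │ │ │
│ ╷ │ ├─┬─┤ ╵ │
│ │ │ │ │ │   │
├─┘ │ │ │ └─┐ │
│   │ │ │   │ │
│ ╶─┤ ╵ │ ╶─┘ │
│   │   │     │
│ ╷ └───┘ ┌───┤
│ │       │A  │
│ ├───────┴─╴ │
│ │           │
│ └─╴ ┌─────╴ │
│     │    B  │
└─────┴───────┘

Finding path from (6, 5) to (8, 5):
Path: (6,5) → (6,6) → (7,6) → (8,6) → (8,5)
Distance: 4 steps

Solution:

┌───┬───┬───┬─┐
│   │   │   │ │
├─╴ │ ╷ │ ╷ │ │
│   │ │ │ │ │ │
│ ╶─┤ │ ╵ │ │ │
│   │ │   │ │ │
│ ╷ │ ├─┬─┤ ╵ │
│ │ │ │ │ │   │
├─┘ │ │ │ └─┐ │
│   │ │ │   │ │
│ ╶─┤ ╵ │ ╶─┘ │
│   │   │     │
│ ╷ └───┘ ┌───┤
│ │       │A ↓│
│ ├───────┴─╴ │
│ │          ↓│
│ └─╴ ┌─────╴ │
│     │    B ↲│
└─────┴───────┘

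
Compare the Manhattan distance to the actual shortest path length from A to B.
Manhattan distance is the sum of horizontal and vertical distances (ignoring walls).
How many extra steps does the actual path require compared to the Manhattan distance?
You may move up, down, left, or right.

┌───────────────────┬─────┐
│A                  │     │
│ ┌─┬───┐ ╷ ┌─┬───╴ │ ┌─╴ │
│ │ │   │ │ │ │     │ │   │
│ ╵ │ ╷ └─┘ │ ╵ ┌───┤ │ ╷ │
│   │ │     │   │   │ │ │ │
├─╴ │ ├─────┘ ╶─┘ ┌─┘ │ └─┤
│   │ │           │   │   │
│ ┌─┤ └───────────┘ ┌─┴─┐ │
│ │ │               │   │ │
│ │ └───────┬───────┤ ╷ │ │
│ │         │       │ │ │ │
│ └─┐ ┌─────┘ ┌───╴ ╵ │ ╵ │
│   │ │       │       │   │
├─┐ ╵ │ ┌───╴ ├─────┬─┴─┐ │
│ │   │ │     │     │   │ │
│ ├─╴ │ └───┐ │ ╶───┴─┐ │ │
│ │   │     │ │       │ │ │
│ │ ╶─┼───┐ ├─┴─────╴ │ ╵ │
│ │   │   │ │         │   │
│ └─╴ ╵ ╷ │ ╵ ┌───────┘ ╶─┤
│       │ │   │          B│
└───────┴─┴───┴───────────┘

Manhattan distance: |10 - 0| + |12 - 0| = 22
Actual path length: 42
Extra steps: 42 - 22 = 20

Solution:

┌───────────────────┬─────┐
│A → → → → ↓        │↱ → ↓│
│ ┌─┬───┐ ╷ ┌─┬───╴ │ ┌─╴ │
│ │ │↓ ↰│ │↓│ │     │↑│↓ ↲│
│ ╵ │ ╷ └─┘ │ ╵ ┌───┤ │ ╷ │
│   │↓│↑ ← ↲│   │   │↑│↓│ │
├─╴ │ ├─────┘ ╶─┘ ┌─┘ │ └─┤
│   │↓│           │↱ ↑│↳ ↓│
│ ┌─┤ └───────────┘ ┌─┴─┐ │
│ │ │↳ → → → → → → ↑│   │↓│
│ │ └───────┬───────┤ ╷ │ │
│ │         │       │ │ │↓│
│ └─┐ ┌─────┘ ┌───╴ ╵ │ ╵ │
│   │ │       │       │  ↓│
├─┐ ╵ │ ┌───╴ ├─────┬─┴─┐ │
│ │   │ │     │     │   │↓│
│ ├─╴ │ └───┐ │ ╶───┴─┐ │ │
│ │   │     │ │       │ │↓│
│ │ ╶─┼───┐ ├─┴─────╴ │ ╵ │
│ │   │   │ │         │↓ ↲│
│ └─╴ ╵ ╷ │ ╵ ┌───────┘ ╶─┤
│       │ │   │        ↳ B│
└───────┴─┴───┴───────────┘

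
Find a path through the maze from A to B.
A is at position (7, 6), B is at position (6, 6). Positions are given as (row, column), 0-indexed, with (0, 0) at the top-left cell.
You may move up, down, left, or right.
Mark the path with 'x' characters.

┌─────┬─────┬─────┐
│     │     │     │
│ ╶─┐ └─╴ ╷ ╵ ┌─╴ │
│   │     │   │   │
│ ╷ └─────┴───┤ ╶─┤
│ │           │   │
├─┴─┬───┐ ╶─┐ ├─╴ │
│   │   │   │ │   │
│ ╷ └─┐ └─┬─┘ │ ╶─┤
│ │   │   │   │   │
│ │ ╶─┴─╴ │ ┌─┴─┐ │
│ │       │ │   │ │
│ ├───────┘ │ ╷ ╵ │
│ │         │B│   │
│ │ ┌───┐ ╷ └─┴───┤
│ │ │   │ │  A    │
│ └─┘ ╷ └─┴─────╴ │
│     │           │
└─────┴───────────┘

Finding the shortest path from (7, 6) to (6, 6):
Path length: 41 steps
Directions: left → up → up → up → right → up → up → left → left → left → left → left → up → left → up → right → right → down → right → right → up → right → down → right → up → right → right → down → left → down → right → down → left → down → right → down → down → left → up → left → down

Solution:

┌─────┬─────┬─────┐
│x x x│  x x│x x x│
│ ╶─┐ └─╴ ╷ ╵ ┌─╴ │
│x x│x x x│x x│x x│
│ ╷ └─────┴───┤ ╶─┤
│ │x x x x x x│x x│
├─┴─┬───┐ ╶─┐ ├─╴ │
│   │   │   │x│x x│
│ ╷ └─┐ └─┬─┘ │ ╶─┤
│ │   │   │x x│x x│
│ │ ╶─┴─╴ │ ┌─┴─┐ │
│ │       │x│x x│x│
│ ├───────┘ │ ╷ ╵ │
│ │        x│B│x x│
│ │ ┌───┐ ╷ └─┴───┤
│ │ │   │ │x A    │
│ └─┘ ╷ └─┴─────╴ │
│     │           │
└─────┴───────────┘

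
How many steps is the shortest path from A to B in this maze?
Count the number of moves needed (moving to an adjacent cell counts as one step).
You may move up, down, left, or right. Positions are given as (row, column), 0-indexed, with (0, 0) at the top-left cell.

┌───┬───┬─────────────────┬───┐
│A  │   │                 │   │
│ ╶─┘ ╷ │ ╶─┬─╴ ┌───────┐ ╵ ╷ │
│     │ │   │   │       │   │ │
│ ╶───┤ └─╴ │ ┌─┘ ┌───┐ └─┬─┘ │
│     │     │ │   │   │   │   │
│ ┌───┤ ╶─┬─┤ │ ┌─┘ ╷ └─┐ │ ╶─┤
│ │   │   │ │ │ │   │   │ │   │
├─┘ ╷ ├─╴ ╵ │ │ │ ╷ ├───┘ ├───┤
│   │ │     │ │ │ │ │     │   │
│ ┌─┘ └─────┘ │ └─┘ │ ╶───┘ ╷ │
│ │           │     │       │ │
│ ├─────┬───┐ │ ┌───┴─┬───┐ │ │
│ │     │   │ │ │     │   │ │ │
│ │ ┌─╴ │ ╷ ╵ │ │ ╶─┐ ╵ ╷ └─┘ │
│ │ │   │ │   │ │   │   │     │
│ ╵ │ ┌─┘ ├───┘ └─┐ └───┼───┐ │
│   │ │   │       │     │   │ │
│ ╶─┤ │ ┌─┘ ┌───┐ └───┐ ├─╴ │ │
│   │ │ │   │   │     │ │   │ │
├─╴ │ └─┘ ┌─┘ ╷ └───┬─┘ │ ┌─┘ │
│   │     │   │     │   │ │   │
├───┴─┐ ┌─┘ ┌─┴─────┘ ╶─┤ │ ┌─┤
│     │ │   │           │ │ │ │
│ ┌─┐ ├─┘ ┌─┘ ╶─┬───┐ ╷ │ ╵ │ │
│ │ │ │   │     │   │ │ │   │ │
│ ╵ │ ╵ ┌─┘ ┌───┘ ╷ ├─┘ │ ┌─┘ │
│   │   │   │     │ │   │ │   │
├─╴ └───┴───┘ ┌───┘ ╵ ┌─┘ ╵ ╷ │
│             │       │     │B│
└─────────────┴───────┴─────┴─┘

Using BFS to find shortest path:
Start: (0, 0), End: (14, 14)
Path found:
(0,0) → (1,0) → (1,1) → (1,2) → (0,2) → (0,3) → (1,3) → (2,3) → (2,4) → (2,5) → (1,5) → (1,4) → (0,4) → (0,5) → (0,6) → (0,7) → (1,7) → (1,6) → (2,6) → (3,6) → (4,6) → (5,6) → (5,5) → (5,4) → (5,3) → (5,2) → (4,2) → (3,2) → (3,1) → (4,1) → (4,0) → (5,0) → (6,0) → (7,0) → (8,0) → (8,1) → (7,1) → (6,1) → (6,2) → (6,3) → (7,3) → (7,2) → (8,2) → (9,2) → (10,2) → (10,3) → (10,4) → (9,4) → (9,5) → (8,5) → (8,6) → (8,7) → (7,7) → (6,7) → (5,7) → (4,7) → (3,7) → (2,7) → (2,8) → (1,8) → (1,9) → (1,10) → (1,11) → (2,11) → (2,12) → (3,12) → (4,12) → (4,11) → (4,10) → (5,10) → (5,11) → (5,12) → (5,13) → (4,13) → (4,14) → (5,14) → (6,14) → (7,14) → (8,14) → (9,14) → (10,14) → (10,13) → (11,13) → (12,13) → (12,12) → (13,12) → (14,12) → (14,13) → (13,13) → (13,14) → (14,14)
Number of steps: 90

Solution:

┌───┬───┬─────────────────┬───┐
│A  │↱ ↓│↱ → → ↓          │   │
│ ╶─┘ ╷ │ ╶─┬─╴ ┌───────┐ ╵ ╷ │
│↳ → ↑│↓│↑ ↰│↓ ↲│↱ → → ↓│   │ │
│ ╶───┤ └─╴ │ ┌─┘ ┌───┐ └─┬─┘ │
│     │↳ → ↑│↓│↱ ↑│   │↳ ↓│   │
│ ┌───┤ ╶─┬─┤ │ ┌─┘ ╷ └─┐ │ ╶─┤
│ │↓ ↰│   │ │↓│↑│   │   │↓│   │
├─┘ ╷ ├─╴ ╵ │ │ │ ╷ ├───┘ ├───┤
│↓ ↲│↑│     │↓│↑│ │ │↓ ← ↲│↱ ↓│
│ ┌─┘ └─────┘ │ └─┘ │ ╶───┘ ╷ │
│↓│  ↑ ← ← ← ↲│↑    │↳ → → ↑│↓│
│ ├─────┬───┐ │ ┌───┴─┬───┐ │ │
│↓│↱ → ↓│   │ │↑│     │   │ │↓│
│ │ ┌─╴ │ ╷ ╵ │ │ ╶─┐ ╵ ╷ └─┘ │
│↓│↑│↓ ↲│ │   │↑│   │   │    ↓│
│ ╵ │ ┌─┘ ├───┘ └─┐ └───┼───┐ │
│↳ ↑│↓│   │↱ → ↑  │     │   │↓│
│ ╶─┤ │ ┌─┘ ┌───┐ └───┐ ├─╴ │ │
│   │↓│ │↱ ↑│   │     │ │   │↓│
├─╴ │ └─┘ ┌─┘ ╷ └───┬─┘ │ ┌─┘ │
│   │↳ → ↑│   │     │   │ │↓ ↲│
├───┴─┐ ┌─┘ ┌─┴─────┘ ╶─┤ │ ┌─┤
│     │ │   │           │ │↓│ │
│ ┌─┐ ├─┘ ┌─┘ ╶─┬───┐ ╷ │ ╵ │ │
│ │ │ │   │     │   │ │ │↓ ↲│ │
│ ╵ │ ╵ ┌─┘ ┌───┘ ╷ ├─┘ │ ┌─┘ │
│   │   │   │     │ │   │↓│↱ ↓│
├─╴ └───┴───┘ ┌───┘ ╵ ┌─┘ ╵ ╷ │
│             │       │  ↳ ↑│B│
└─────────────┴───────┴─────┴─┘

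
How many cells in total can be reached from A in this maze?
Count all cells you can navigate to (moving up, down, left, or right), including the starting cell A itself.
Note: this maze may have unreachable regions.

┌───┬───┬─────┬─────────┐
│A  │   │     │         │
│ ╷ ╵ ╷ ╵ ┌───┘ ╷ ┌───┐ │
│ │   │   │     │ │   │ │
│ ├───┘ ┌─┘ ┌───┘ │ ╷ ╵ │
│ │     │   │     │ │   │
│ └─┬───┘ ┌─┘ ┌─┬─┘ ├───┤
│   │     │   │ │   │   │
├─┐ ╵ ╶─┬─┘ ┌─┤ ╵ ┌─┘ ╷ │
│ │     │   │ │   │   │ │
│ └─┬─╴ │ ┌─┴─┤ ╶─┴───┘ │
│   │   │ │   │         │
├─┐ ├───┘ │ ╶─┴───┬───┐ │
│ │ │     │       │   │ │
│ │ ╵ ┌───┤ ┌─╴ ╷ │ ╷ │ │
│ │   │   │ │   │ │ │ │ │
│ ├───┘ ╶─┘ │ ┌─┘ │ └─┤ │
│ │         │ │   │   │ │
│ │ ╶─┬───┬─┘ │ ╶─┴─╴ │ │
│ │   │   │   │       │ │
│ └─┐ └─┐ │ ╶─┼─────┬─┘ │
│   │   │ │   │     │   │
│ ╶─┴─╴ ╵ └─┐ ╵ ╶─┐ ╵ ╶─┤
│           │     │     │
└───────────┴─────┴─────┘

Using BFS/flood-fill to find all reachable cells from A:
Maze size: 12 × 12 = 144 total cells
1 cell(s) are walled off and cannot be reached from A.
Reachable cells: 143

Reachable region (· marks reachable cells):

┌───┬───┬─────┬─────────┐
│A ·│· ·│· · ·│· · · · ·│
│ ╷ ╵ ╷ ╵ ┌───┘ ╷ ┌───┐ │
│·│· ·│· ·│· · ·│·│· ·│·│
│ ├───┘ ┌─┘ ┌───┘ │ ╷ ╵ │
│·│· · ·│· ·│· · ·│·│· ·│
│ └─┬───┘ ┌─┘ ┌─┬─┘ ├───┤
│· ·│· · ·│· ·│·│· ·│· ·│
├─┐ ╵ ╶─┬─┘ ┌─┤ ╵ ┌─┘ ╷ │
│·│· · ·│· ·│ │· ·│· ·│·│
│ └─┬─╴ │ ┌─┴─┤ ╶─┴───┘ │
│· ·│· ·│·│· ·│· · · · ·│
├─┐ ├───┘ │ ╶─┴───┬───┐ │
│·│·│· · ·│· · · ·│· ·│·│
│ │ ╵ ┌───┤ ┌─╴ ╷ │ ╷ │ │
│·│· ·│· ·│·│· ·│·│·│·│·│
│ ├───┘ ╶─┘ │ ┌─┘ │ └─┤ │
│·│· · · · ·│·│· ·│· ·│·│
│ │ ╶─┬───┬─┘ │ ╶─┴─╴ │ │
│·│· ·│· ·│· ·│· · · ·│·│
│ └─┐ └─┐ │ ╶─┼─────┬─┘ │
│· ·│· ·│·│· ·│· · ·│· ·│
│ ╶─┴─╴ ╵ └─┐ ╵ ╶─┐ ╵ ╶─┤
│· · · · · ·│· · ·│· · ·│
└───────────┴─────┴─────┘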